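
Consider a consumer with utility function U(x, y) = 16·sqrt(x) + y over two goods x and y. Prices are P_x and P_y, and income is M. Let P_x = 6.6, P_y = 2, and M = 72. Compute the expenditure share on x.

share on x = 0.5387

Thus x* = (8·P_y/P_x)² — independent of M — with the rest of income spent on y.
Plugging in: x* = (8·2/6.6)² = 5.877, y* = 16.6061.
Expenditure on x: 6.6·5.877 = 38.7879; share = 0.5387.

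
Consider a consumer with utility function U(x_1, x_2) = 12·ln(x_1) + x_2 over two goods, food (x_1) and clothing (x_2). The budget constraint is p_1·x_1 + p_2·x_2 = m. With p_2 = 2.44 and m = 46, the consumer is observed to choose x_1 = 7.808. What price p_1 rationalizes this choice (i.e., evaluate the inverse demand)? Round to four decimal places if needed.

p_1 = 3.75

Set MRS = p_1/p_2: (12/x_1)/1 = p_1/p_2.
So x_1*(p_1,p_2) = 12·p_2/p_1, independent of income; and x_2* = (m − 12·p_2)/p_2.
Set x_1* = 7.808 in the demand function and solve for p_1: p_1 = 3.75.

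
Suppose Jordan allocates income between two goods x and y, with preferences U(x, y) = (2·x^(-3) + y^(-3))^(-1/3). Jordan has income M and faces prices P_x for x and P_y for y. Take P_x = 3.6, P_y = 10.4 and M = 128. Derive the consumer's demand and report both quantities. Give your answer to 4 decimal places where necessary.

x* = 12.4175, y* = 8.0093

Numerically y/x = 0.645, so x* = 128/(3.6 + 10.4·0.645) = 12.4175 and y* = 0.645·12.4175 = 8.0093.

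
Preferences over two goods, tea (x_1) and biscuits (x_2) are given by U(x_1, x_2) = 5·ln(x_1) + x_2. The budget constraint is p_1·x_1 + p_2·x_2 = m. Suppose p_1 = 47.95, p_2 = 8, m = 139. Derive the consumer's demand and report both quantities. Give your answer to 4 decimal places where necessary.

At the given prices: x_1* = 5·8/47.95 = 0.8342, and x_2* = 12.375.

x_1* = 0.8342, x_2* = 12.375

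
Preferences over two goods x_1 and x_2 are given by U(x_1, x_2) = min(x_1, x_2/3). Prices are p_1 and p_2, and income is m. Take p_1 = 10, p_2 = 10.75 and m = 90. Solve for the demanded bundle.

x_1* = 2.1302, x_2* = 6.3905

With perfect complements, no substitution: consume in ratio x_1:x_2 = 1:3.
Budget: p_1·x_1 + p_2·3·x_1 = m, so (p_1 + 3·p_2)·x_1 = m.
Demand: x_1*(p_1,p_2,m) = m/(p_1 + 3·p_2), x_2* = 3·m/(p_1 + 3·p_2).
Here 10 + 3·10.75 = 42.25, giving x_1* = 2.1302 and x_2* = 6.3905.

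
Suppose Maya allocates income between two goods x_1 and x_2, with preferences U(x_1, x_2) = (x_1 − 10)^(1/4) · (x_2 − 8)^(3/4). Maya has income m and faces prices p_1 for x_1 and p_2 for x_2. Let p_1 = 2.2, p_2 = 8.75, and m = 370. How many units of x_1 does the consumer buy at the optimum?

x_1* = 41.5909

This is Cobb-Douglas in (x_1−10, x_2−8): tangency gives 0.25·p_2·(x_2−8) = 0.75·p_1·(x_1−10).
After buying the subsistence bundle (10, 8), a share 0.25 of the remaining income goes to x_1: x_1* = 10 + 0.25·(m − 10p_1 − 8p_2)/p_1.
Discretionary income = 370 − 10·2.2 − 8·8.75 = 278; x_1* = 10 + 0.25·278/2.2 = 41.5909.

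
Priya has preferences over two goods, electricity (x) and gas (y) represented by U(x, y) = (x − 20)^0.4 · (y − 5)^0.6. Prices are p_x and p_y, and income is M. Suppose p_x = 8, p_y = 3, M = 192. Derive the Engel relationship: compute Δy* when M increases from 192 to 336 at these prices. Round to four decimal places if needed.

Δy* = 28.8

MRS = (2/3)·(y−5)/(x−20). Tangency with p_x/p_y gives y−5 = (3/2)·(p_x/p_y)·(x−20).
Substituting into the budget: x* = 20 + 0.4·(M − 20·p_x − 5·p_y)/p_x, and y* = 5 + 0.6·(…)/p_y.
Discretionary income = 192 − 20·8 − 5·3 = 17; y* = 5 + 0.6·17/3 = 8.4.
At M' = 336: y* = 37.2. Change: 37.2 − 8.4 = 28.8.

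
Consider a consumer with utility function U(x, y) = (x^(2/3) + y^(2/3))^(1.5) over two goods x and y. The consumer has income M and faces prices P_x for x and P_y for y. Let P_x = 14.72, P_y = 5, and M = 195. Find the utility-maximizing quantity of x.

x* = 1.3703

From the CES first-order condition, (y/x)^(1/3) = P_x/P_y.
Hence y/x = (P_x/P_y)^(1/(1/3)), i.e. raised to the 3 power.
Substitute y = (y/x)·x into the budget: x* = M/(P_x + P_y·(y/x)).
Numerically y/x = 25.516048, so x* = 195/(14.72 + 5·25.516048) = 1.3703.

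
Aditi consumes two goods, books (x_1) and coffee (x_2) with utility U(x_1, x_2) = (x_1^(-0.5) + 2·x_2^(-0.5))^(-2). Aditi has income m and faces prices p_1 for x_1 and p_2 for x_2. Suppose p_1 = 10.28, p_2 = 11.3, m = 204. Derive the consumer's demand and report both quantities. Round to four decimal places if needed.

MRS = MU_x_1/MU_x_2 = (1/2)·(x_2/x_1)^(1.5). Set equal to p_1/p_2.
Solve for the ratio: x_2/x_1 = [2·p_1/p_2]^(2/3).
Substitute x_2 = (x_2/x_1)·x_1 into the budget: x_1* = m/(p_1 + p_2·(x_2/x_1)).
Numerically x_2/x_1 = 1.490378, so x_1* = 204/(10.28 + 11.3·1.490378) = 7.5218 and x_2* = 1.490378·7.5218 = 11.2103.

x_1* = 7.5218, x_2* = 11.2103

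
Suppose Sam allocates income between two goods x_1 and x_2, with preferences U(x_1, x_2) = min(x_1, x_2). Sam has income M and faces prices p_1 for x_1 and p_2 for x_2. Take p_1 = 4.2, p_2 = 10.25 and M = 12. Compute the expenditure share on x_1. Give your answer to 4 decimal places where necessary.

share on x_1 = 0.2907

Demand: x_1*(p_1,p_2,M) = M/(p_1 + p_2), x_2* = M/(p_1 + p_2).
Here 4.2 + 10.25 = 14.45, giving x_1* = 0.8304 and x_2* = 0.8304.
Expenditure on x_1: 4.2·0.8304 = 3.4879; share = 0.2907.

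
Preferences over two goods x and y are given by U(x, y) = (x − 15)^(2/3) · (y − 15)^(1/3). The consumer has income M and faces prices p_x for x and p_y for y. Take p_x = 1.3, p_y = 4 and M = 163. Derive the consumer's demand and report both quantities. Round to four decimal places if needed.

x* = 57.8205, y* = 21.9583

MRS = 2·(y−15)/(x−15). Tangency with p_x/p_y gives y−15 = (1/2)·(p_x/p_y)·(x−15).
After buying the subsistence bundle (15, 15), a share 2/3 of the remaining income goes to x: x* = 15 + 2/3·(M − 15p_x − 15p_y)/p_x.
Discretionary income = 163 − 15·1.3 − 15·4 = 83.5; x* = 15 + 2/3·83.5/1.3 = 57.8205; y* = 15 + 1/3·83.5/4 = 21.9583.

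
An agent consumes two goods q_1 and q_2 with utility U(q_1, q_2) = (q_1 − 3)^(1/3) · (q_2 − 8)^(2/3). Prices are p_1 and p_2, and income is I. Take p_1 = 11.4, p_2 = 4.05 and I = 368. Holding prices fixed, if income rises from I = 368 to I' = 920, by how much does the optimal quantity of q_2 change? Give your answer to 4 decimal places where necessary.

Δq_2* = 90.8642

This is Cobb-Douglas in (q_1−3, q_2−8): tangency gives 1/3·p_2·(q_2−8) = 2/3·p_1·(q_1−3).
After buying the subsistence bundle (3, 8), a share 1/3 of the remaining income goes to q_1: q_1* = 3 + 1/3·(I − 3p_1 − 8p_2)/p_1.
Discretionary income = 368 − 3·11.4 − 8·4.05 = 301.4; q_2* = 8 + 2/3·301.4/4.05 = 57.6132.
At I' = 920: q_2* = 148.4774. Change: 148.4774 − 57.6132 = 90.8642.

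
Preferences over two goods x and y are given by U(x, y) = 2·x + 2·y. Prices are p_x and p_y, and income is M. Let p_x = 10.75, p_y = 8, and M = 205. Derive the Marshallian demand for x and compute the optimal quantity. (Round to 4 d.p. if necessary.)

x* = 0

Perfect substitutes: compare marginal utility per dollar. 2/p_x vs 2/p_y → 0.186 vs 0.25.
y gives more utility per dollar, so spend all income on y: y* = M/p_y, x* = 0.
Numerically: x* = 0, y* = 25.625.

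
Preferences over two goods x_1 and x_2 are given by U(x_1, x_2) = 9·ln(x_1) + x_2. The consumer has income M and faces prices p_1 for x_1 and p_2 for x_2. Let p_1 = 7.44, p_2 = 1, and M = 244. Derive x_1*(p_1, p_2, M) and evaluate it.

x_1* = 1.2097

Set MRS = p_1/p_2: (9/x_1)/1 = p_1/p_2.
So x_1*(p_1,p_2) = 9·p_2/p_1, independent of income; and x_2* = (M − 9·p_2)/p_2.
At the given prices: x_1* = 9·1/7.44 = 1.2097.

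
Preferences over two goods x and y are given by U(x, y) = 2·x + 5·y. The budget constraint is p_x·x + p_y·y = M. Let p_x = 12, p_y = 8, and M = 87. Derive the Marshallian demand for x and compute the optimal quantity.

x* = 0

Perfect substitutes: compare marginal utility per dollar. 2/p_x vs 5/p_y → 0.1667 vs 0.625.
y gives more utility per dollar, so spend all income on y: y* = M/p_y, x* = 0.
Numerically: x* = 0, y* = 10.875.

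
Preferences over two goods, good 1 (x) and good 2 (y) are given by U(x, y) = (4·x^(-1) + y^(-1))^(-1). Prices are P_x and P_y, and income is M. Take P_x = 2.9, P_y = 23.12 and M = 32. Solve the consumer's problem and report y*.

With the ratio pinned down, the budget gives x* = M/(P_x + P_y·(y/x)) and y* = (y/x)·x*.
Numerically y/x = 0.177082, so x* = 32/(2.9 + 23.12·0.177082) = 4.5753 and y* = 0.177082·4.5753 = 0.8102.

y* = 0.8102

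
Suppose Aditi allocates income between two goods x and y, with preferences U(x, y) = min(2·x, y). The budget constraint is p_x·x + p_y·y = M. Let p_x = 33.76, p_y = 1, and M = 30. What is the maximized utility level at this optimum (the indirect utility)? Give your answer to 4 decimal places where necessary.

V = 1.6779

Demand: x*(p_x,p_y,M) = M/(p_x + 2·p_y), y* = 2·M/(p_x + 2·p_y).
Here 33.76 + 2·1 = 35.76, giving x* = 0.8389 and y* = 1.6779.
Utility at the optimum: U(0.8389, 1.6779) = 1.6779.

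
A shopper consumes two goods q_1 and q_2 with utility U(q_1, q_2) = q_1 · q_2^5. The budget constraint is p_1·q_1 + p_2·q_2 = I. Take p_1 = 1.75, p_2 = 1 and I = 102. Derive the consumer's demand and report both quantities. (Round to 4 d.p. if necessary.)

q_1* = 9.7143, q_2* = 85

The MRS is (1/5)·q_2/q_1. Set MRS = p_1/p_2.
Rearranging, p_2·q_2 = 5·p_1·q_1. Substituting into the budget gives p_1·q_1·(1 + 5) = I.
Demand: q_1*(p_1,p_2,I) = 1/6·I/p_1 and q_2* = 5/6·I/p_2.
At p_1=1.75, p_2=1, I=102: q_1* = 1/6·102/1.75 = 9.7143, q_2* = 85.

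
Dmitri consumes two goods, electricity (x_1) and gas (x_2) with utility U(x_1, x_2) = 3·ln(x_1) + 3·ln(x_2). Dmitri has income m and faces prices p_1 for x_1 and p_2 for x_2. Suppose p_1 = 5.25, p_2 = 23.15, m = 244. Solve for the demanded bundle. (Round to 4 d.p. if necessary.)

The MRS is x_2/x_1. Set MRS = p_1/p_2.
Rearranging, p_2·x_2 = p_1·x_1. Substituting into the budget gives p_1·x_1·(1 + 1) = m.
Demand: x_1*(p_1,p_2,m) = 0.5·m/p_1 and x_2* = 0.5·m/p_2.
At p_1=5.25, p_2=23.15, m=244: x_1* = 0.5·244/5.25 = 23.2381, x_2* = 5.27.

x_1* = 23.2381, x_2* = 5.27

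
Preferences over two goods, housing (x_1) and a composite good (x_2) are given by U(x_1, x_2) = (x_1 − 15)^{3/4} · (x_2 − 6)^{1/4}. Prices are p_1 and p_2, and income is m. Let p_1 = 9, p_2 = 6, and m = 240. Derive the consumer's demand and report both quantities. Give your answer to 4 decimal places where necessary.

x_1* = 20.75, x_2* = 8.875

Let x_1' = x_1−15, x_2' = x_2−6. MRS = 3·x_2'/x_1' = p_1/p_2.
After buying the subsistence bundle (15, 6), a share 0.75 of the remaining income goes to x_1: x_1* = 15 + 0.75·(m − 15p_1 − 6p_2)/p_1.
Discretionary income = 240 − 15·9 − 6·6 = 69; x_1* = 15 + 0.75·69/9 = 20.75; x_2* = 6 + 0.25·69/6 = 8.875.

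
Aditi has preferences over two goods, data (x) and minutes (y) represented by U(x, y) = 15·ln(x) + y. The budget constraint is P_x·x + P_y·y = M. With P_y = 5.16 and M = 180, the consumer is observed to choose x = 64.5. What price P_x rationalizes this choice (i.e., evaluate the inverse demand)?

P_x = 1.2

MU_x = 15/x, MU_y = 1. Tangency: 15/x = P_x/P_y.
So x*(P_x,P_y) = 15·P_y/P_x, independent of income; and y* = (M − 15·P_y)/P_y.
Set x* = 64.5 in the demand function and solve for P_x: P_x = 1.2.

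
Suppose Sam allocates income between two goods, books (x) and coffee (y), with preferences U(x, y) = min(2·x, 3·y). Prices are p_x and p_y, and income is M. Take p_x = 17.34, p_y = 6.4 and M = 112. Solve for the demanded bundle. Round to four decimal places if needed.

x* = 5.1836, y* = 3.4557

With perfect complements, no substitution: consume in ratio x:y = 3:2.
Budget: p_x·x + p_y·(2/3)·x = M, so (3·p_x + 2·p_y)·x = 3·M.
Demand: x*(p_x,p_y,M) = 3·M/(3·p_x + 2·p_y), y* = 2·M/(3·p_x + 2·p_y).
Here 3·17.34 + 2·6.4 = 64.82, giving x* = 5.1836 and y* = 3.4557.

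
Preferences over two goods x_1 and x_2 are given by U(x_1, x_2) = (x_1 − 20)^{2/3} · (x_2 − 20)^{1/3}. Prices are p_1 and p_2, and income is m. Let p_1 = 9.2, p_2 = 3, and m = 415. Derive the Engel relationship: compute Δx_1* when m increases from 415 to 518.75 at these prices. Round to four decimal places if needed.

This is Cobb-Douglas in (x_1−20, x_2−20): tangency gives 2/3·p_2·(x_2−20) = 1/3·p_1·(x_1−20).
Substituting into the budget: x_1* = 20 + 2/3·(m − 20·p_1 − 20·p_2)/p_1, and x_2* = 20 + 1/3·(…)/p_2.
Discretionary income = 415 − 20·9.2 − 20·3 = 171; x_1* = 20 + 2/3·171/9.2 = 32.3913.
At m' = 518.75: x_1* = 39.9094. Change: 39.9094 − 32.3913 = 7.5181.

Δx_1* = 7.5181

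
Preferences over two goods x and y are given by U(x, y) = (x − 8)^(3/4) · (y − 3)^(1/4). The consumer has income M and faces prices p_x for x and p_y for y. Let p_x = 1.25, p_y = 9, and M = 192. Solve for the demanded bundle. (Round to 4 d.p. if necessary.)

x* = 101, y* = 7.3056

Let x' = x−8, y' = y−3. MRS = 3·y'/x' = p_x/p_y.
Substituting into the budget: x* = 8 + 0.75·(M − 8·p_x − 3·p_y)/p_x, and y* = 3 + 0.25·(…)/p_y.
Discretionary income = 192 − 8·1.25 − 3·9 = 155; x* = 8 + 0.75·155/1.25 = 101; y* = 3 + 0.25·155/9 = 7.3056.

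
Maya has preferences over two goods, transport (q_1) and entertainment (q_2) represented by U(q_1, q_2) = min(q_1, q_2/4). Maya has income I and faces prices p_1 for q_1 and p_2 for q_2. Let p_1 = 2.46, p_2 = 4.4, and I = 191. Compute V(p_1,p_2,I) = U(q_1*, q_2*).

V = 9.5214

Here 2.46 + 4·4.4 = 20.06, giving q_1* = 9.5214 and q_2* = 38.0857.
Utility at the optimum: U(9.5214, 38.0857) = 9.5214.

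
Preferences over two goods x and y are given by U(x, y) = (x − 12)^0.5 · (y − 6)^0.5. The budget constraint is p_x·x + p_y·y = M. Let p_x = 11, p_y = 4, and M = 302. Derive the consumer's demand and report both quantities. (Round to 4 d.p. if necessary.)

After buying the subsistence bundle (12, 6), a share 0.5 of the remaining income goes to x: x* = 12 + 0.5·(M − 12p_x − 6p_y)/p_x.
Discretionary income = 302 − 12·11 − 6·4 = 146; x* = 12 + 0.5·146/11 = 18.6364; y* = 6 + 0.5·146/4 = 24.25.

x* = 18.6364, y* = 24.25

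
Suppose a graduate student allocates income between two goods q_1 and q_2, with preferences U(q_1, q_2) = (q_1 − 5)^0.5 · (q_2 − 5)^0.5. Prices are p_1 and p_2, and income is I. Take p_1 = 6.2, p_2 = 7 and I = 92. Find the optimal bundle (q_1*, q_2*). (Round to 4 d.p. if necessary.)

q_1* = 7.0968, q_2* = 6.8571

After buying the subsistence bundle (5, 5), a share 0.5 of the remaining income goes to q_1: q_1* = 5 + 0.5·(I − 5p_1 − 5p_2)/p_1.
Discretionary income = 92 − 5·6.2 − 5·7 = 26; q_1* = 5 + 0.5·26/6.2 = 7.0968; q_2* = 5 + 0.5·26/7 = 6.8571.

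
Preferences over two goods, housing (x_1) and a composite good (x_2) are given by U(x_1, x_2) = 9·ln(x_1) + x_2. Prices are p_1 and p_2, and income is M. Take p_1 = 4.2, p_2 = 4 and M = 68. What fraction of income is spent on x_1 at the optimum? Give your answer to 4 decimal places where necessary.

share on x_1 = 0.5294

MU_x_1 = 9/x_1, MU_x_2 = 1. Tangency: 9/x_1 = p_1/p_2.
So x_1*(p_1,p_2) = 9·p_2/p_1, independent of income; and x_2* = (M − 9·p_2)/p_2.
At the given prices: x_1* = 9·4/4.2 = 8.5714, and x_2* = 8.
Expenditure on x_1: 4.2·8.5714 = 36; share = 0.5294.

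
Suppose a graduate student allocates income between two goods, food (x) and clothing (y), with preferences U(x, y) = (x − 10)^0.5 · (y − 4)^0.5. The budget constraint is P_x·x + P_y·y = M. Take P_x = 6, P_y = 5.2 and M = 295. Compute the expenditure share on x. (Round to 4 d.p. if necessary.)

Let x' = x−10, y' = y−4. MRS = y'/x' = P_x/P_y.
Substituting into the budget: x* = 10 + 0.5·(M − 10·P_x − 4·P_y)/P_x, and y* = 4 + 0.5·(…)/P_y.
Discretionary income = 295 − 10·6 − 4·5.2 = 214.2; x* = 10 + 0.5·214.2/6 = 27.85; y* = 4 + 0.5·214.2/5.2 = 24.5962.
Expenditure on x: 6·27.85 = 167.1; share = 0.5664.

share on x = 0.5664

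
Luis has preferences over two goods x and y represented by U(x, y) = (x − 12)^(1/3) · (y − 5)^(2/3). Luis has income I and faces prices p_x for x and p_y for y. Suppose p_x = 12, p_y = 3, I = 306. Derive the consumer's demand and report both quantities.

x* = 16.0833, y* = 37.6667

MRS = (1/2)·(y−5)/(x−12). Tangency with p_x/p_y gives y−5 = 2·(p_x/p_y)·(x−12).
Substituting into the budget: x* = 12 + 1/3·(I − 12·p_x − 5·p_y)/p_x, and y* = 5 + 2/3·(…)/p_y.
Discretionary income = 306 − 12·12 − 5·3 = 147; x* = 12 + 1/3·147/12 = 16.0833; y* = 5 + 2/3·147/3 = 37.6667.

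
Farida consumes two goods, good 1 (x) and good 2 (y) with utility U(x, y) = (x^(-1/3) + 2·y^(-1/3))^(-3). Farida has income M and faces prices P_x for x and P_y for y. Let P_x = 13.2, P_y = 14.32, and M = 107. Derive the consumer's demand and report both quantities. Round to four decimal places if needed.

Substitute y = (y/x)·x into the budget: x* = M/(P_x + P_y·(y/x)).
Numerically y/x = 1.582143, so x* = 107/(13.2 + 14.32·1.582143) = 2.9841 and y* = 1.582143·2.9841 = 4.7213.

x* = 2.9841, y* = 4.7213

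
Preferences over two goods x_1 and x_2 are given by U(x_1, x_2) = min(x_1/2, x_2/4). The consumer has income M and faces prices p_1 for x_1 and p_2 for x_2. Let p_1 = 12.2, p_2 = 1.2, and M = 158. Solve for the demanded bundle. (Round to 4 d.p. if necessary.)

Leontief preferences: the optimum is at the kink where x_1/2 = x_2/4, i.e. x_2 = 2·x_1.
Budget: p_1·x_1 + p_2·2·x_1 = M, so (2·p_1 + 4·p_2)·x_1 = 2·M.
Demand: x_1*(p_1,p_2,M) = 2·M/(2·p_1 + 4·p_2), x_2* = 4·M/(2·p_1 + 4·p_2).
Here 2·12.2 + 4·1.2 = 29.2, giving x_1* = 10.8219 and x_2* = 21.6438.

x_1* = 10.8219, x_2* = 21.6438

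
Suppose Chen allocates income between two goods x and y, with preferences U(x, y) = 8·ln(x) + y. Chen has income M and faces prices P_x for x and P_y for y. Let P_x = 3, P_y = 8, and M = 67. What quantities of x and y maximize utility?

MU_x = 8/x, MU_y = 1. Tangency: 8/x = P_x/P_y.
So x*(P_x,P_y) = 8·P_y/P_x, independent of income; and y* = (M − 8·P_y)/P_y.
At the given prices: x* = 8·8/3 = 21.3333, and y* = 0.375.

x* = 21.3333, y* = 0.375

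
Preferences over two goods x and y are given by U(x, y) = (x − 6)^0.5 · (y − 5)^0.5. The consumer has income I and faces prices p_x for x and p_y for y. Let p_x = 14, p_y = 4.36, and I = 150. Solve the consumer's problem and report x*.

MRS = (y−5)/(x−6). Tangency with p_x/p_y gives y−5 = (p_x/p_y)·(x−6).
Substituting into the budget: x* = 6 + 0.5·(I − 6·p_x − 5·p_y)/p_x, and y* = 5 + 0.5·(…)/p_y.
Discretionary income = 150 − 6·14 − 5·4.36 = 44.2; x* = 6 + 0.5·44.2/14 = 7.5786.

x* = 7.5786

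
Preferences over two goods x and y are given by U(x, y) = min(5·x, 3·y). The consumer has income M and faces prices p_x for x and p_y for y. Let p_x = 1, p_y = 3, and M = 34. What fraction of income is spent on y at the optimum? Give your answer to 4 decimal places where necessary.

Leontief preferences: the optimum is at the kink where x/3 = y/5, i.e. y = (5/3)·x.
Budget: p_x·x + p_y·(5/3)·x = M, so (3·p_x + 5·p_y)·x = 3·M.
Demand: x*(p_x,p_y,M) = 3·M/(3·p_x + 5·p_y), y* = 5·M/(3·p_x + 5·p_y).
Here 3·1 + 5·3 = 18, giving x* = 5.6667 and y* = 9.4444.
Expenditure on y: 3·9.4444 = 28.3333; share = 0.8333.

share on y = 0.8333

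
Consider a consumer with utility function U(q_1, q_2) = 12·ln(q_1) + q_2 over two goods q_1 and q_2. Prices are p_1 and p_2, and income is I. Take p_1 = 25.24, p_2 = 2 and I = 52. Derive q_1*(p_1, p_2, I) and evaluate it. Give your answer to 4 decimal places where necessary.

q_1* = 0.9509

MU_q_1 = 12/q_1, MU_q_2 = 1. Tangency: 12/q_1 = p_1/p_2.
So q_1*(p_1,p_2) = 12·p_2/p_1, independent of income; and q_2* = (I − 12·p_2)/p_2.
At the given prices: q_1* = 12·2/25.24 = 0.9509.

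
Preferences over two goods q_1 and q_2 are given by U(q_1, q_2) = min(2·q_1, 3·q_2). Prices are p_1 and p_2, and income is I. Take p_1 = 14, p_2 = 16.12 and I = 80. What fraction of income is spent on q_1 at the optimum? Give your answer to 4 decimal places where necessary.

share on q_1 = 0.5657

Here 3·14 + 2·16.12 = 74.24, giving q_1* = 3.2328 and q_2* = 2.1552.
Expenditure on q_1: 14·3.2328 = 45.2586; share = 0.5657.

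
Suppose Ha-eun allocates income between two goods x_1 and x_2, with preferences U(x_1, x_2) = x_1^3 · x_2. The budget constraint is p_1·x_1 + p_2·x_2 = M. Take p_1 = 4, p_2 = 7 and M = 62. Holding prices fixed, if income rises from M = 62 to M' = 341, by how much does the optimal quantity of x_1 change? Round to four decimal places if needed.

Tangency: MRS = 3·x_2/x_1 = p_1/p_2.
Rearranging, p_2·x_2 = (1/3)·p_1·x_1. Substituting into the budget gives p_1·x_1·(1 + (1/3)) = M.
Demand: x_1*(p_1,p_2,M) = 0.75·M/p_1 and x_2* = 0.25·M/p_2.
At p_1=4, p_2=7, M=62: x_1* = 0.75·62/4 = 11.625.
At M' = 341: x_1* = 63.9375. Change: 63.9375 − 11.625 = 52.3125.

Δx_1* = 52.3125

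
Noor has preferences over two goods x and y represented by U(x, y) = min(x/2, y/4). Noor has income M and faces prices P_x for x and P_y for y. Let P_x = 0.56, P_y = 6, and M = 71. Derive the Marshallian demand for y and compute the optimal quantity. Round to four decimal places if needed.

Demand: x*(P_x,P_y,M) = 2·M/(2·P_x + 4·P_y), y* = 4·M/(2·P_x + 4·P_y).
Here 2·0.56 + 4·6 = 25.12, giving y* = 11.3057.

y* = 11.3057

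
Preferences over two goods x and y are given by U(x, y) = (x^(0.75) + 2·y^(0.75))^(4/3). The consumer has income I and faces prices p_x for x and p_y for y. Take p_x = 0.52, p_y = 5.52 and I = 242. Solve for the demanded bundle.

x* = 459.242, y* = 0.5787

MU_x ∝ x^(-0.25), MU_y ∝ 2·y^(-0.25), so MRS = (1/2)·(y/x)^(0.25) = p_x/p_y.
Hence y/x = (2·p_x/p_y)^(1/(0.25)), i.e. raised to the 4 power.
Substitute y = (y/x)·x into the budget: x* = I/(p_x + p_y·(y/x)).
Numerically y/x = 0.00126, so x* = 242/(0.52 + 5.52·0.00126) = 459.242 and y* = 0.00126·459.242 = 0.5787.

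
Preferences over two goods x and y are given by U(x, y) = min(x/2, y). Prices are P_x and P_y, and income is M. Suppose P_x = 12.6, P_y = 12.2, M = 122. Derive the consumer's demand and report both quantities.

Leontief preferences: the optimum is at the kink where x/2 = y/1, i.e. y = (1/2)·x.
Budget: P_x·x + P_y·(1/2)·x = M, so (2·P_x + P_y)·x = 2·M.
Demand: x*(P_x,P_y,M) = 2·M/(2·P_x + P_y), y* = M/(2·P_x + P_y).
Here 2·12.6 + 12.2 = 37.4, giving x* = 6.5241 and y* = 3.262.

x* = 6.5241, y* = 3.262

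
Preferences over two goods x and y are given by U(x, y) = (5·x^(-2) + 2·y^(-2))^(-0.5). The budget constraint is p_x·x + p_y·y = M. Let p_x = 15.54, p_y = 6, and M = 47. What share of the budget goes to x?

share on x = 0.7191

MRS = MU_x/MU_y = (5/2)·(y/x)^(3). Set equal to p_x/p_y.
Hence y/x = ((2/5)·p_x/p_y)^(1/(3)), i.e. raised to the 1/3 power.
With the ratio pinned down, the budget gives x* = M/(p_x + p_y·(y/x)) and y* = (y/x)·x*.
Numerically y/x = 1.011859, so x* = 47/(15.54 + 6·1.011859) = 2.1748 and y* = 1.011859·2.1748 = 2.2006.
Expenditure on x: 15.54·2.1748 = 33.7964; share = 0.7191.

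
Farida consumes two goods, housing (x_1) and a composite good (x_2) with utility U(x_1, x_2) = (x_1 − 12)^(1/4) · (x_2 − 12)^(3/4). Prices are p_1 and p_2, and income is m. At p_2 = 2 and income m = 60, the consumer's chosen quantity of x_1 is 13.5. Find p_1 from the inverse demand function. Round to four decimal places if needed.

Let x_1' = x_1−12, x_2' = x_2−12. MRS = (1/3)·x_2'/x_1' = p_1/p_2.
Substituting into the budget: x_1* = 12 + 0.25·(m − 12·p_1 − 12·p_2)/p_1, and x_2* = 12 + 0.75·(…)/p_2.
Set x_1* = 13.5 in the demand function and solve for p_1: p_1 = 2.

p_1 = 2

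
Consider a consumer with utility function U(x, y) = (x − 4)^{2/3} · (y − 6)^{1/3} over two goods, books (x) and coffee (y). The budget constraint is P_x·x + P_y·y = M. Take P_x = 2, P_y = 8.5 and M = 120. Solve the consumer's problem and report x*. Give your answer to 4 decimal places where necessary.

x* = 24.3333

MRS = 2·(y−6)/(x−4). Tangency with P_x/P_y gives y−6 = (1/2)·(P_x/P_y)·(x−4).
Substituting into the budget: x* = 4 + 2/3·(M − 4·P_x − 6·P_y)/P_x, and y* = 6 + 1/3·(…)/P_y.
Discretionary income = 120 − 4·2 − 6·8.5 = 61; x* = 4 + 2/3·61/2 = 24.3333.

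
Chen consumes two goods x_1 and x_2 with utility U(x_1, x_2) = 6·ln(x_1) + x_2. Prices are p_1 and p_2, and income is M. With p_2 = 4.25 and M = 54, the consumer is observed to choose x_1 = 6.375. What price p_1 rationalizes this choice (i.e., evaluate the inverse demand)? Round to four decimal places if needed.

MU_x_1 = 6/x_1, MU_x_2 = 1. Tangency: 6/x_1 = p_1/p_2.
So x_1*(p_1,p_2) = 6·p_2/p_1, independent of income; and x_2* = (M − 6·p_2)/p_2.
Set x_1* = 6.375 in the demand function and solve for p_1: p_1 = 4.

p_1 = 4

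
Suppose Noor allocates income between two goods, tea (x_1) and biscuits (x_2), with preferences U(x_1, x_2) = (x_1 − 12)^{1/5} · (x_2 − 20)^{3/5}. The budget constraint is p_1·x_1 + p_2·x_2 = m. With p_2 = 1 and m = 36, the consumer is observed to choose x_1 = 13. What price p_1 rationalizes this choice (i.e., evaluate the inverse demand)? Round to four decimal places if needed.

MRS = (1/3)·(x_2−20)/(x_1−12). Tangency with p_1/p_2 gives x_2−20 = 3·(p_1/p_2)·(x_1−12).
Substituting into the budget: x_1* = 12 + 0.25·(m − 12·p_1 − 20·p_2)/p_1, and x_2* = 20 + 0.75·(…)/p_2.
Set x_1* = 13 in the demand function and solve for p_1: p_1 = 1.

p_1 = 1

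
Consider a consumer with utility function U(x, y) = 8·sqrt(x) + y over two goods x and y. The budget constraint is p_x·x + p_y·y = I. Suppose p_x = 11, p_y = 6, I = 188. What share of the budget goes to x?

share on x = 0.2785

Set MRS = p_x/p_y: 4·x^(−1/2) = p_x/p_y.
Thus x* = (4·p_y/p_x)² — independent of I — with the rest of income spent on y.
Plugging in: x* = (4·6/11)² = 4.7603, y* = 22.6061.
Expenditure on x: 11·4.7603 = 52.3636; share = 0.2785.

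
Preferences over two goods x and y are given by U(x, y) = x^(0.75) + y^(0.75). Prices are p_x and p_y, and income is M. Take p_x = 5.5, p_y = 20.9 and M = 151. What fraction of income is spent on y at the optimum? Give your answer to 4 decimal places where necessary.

share on y = 0.0179

From the CES first-order condition, (y/x)^(0.25) = p_x/p_y.
Hence y/x = (p_x/p_y)^(1/(0.25)), i.e. raised to the 4 power.
With the ratio pinned down, the budget gives x* = M/(p_x + p_y·(y/x)) and y* = (y/x)·x*.
Numerically y/x = 0.004796, so x* = 151/(5.5 + 20.9·0.004796) = 26.9632 and y* = 0.004796·26.9632 = 0.1293.
Expenditure on y: 20.9·0.1293 = 2.7026; share = 0.0179.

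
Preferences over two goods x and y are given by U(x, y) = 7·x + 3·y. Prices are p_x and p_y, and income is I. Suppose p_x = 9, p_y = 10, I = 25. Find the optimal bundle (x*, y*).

Linear utility — the consumer picks whichever good has higher MU/price: 7/9 = 0.7778 vs 3/10 = 0.3.
x gives more utility per dollar, so spend all income on x: x* = I/p_x, y* = 0.
Numerically: x* = 2.7778, y* = 0.

x* = 2.7778, y* = 0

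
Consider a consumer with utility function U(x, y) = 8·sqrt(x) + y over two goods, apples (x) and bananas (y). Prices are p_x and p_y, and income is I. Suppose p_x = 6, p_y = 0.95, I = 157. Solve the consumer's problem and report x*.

Utility is quasi-linear in y; the FOC for x is 4/√x = p_x/p_y.
Thus x* = (4·p_y/p_x)² — independent of I — with the rest of income spent on y.
Plugging in: x* = (4·0.95/6)² = 0.4011.

x* = 0.4011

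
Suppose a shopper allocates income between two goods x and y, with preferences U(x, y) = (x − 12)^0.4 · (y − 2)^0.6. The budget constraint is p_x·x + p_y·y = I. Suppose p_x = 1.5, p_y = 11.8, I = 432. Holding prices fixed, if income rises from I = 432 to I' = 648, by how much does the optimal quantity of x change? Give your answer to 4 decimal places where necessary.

Δx* = 57.6

Let x' = x−12, y' = y−2. MRS = (2/3)·y'/x' = p_x/p_y.
After buying the subsistence bundle (12, 2), a share 0.4 of the remaining income goes to x: x* = 12 + 0.4·(I − 12p_x − 2p_y)/p_x.
Discretionary income = 432 − 12·1.5 − 2·11.8 = 390.4; x* = 12 + 0.4·390.4/1.5 = 116.1067.
At I' = 648: x* = 173.7067. Change: 173.7067 − 116.1067 = 57.6.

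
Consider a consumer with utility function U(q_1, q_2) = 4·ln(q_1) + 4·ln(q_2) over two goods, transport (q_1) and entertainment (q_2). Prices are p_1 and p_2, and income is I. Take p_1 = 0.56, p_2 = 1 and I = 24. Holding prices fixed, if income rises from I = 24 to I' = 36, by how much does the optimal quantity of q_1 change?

Δq_1* = 10.7143

Demand: q_1*(p_1,p_2,I) = 0.5·I/p_1 and q_2* = 0.5·I/p_2.
At p_1=0.56, p_2=1, I=24: q_1* = 0.5·24/0.56 = 21.4286.
At I' = 36: q_1* = 32.1429. Change: 32.1429 − 21.4286 = 10.7143.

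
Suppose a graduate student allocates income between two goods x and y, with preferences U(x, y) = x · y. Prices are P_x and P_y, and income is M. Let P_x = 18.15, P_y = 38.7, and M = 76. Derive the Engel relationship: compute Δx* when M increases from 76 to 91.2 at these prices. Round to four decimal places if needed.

Tangency: MRS = y/x = P_x/P_y.
So P_y·y = P_x·x; combined with the budget, a share 0.5 of income goes to x.
Demand: x*(P_x,P_y,M) = 0.5·M/P_x and y* = 0.5·M/P_y.
At P_x=18.15, P_y=38.7, M=76: x* = 0.5·76/18.15 = 2.0937.
At M' = 91.2: x* = 2.5124. Change: 2.5124 − 2.0937 = 0.4187.

Δx* = 0.4187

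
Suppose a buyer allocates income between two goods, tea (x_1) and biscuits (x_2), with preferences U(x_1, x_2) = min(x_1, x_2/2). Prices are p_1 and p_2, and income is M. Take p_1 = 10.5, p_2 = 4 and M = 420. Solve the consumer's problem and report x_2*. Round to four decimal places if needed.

Leontief preferences: the optimum is at the kink where x_1/1 = x_2/2, i.e. x_2 = 2·x_1.
Budget: p_1·x_1 + p_2·2·x_1 = M, so (p_1 + 2·p_2)·x_1 = M.
Demand: x_1*(p_1,p_2,M) = M/(p_1 + 2·p_2), x_2* = 2·M/(p_1 + 2·p_2).
Here 10.5 + 2·4 = 18.5, giving x_2* = 45.4054.

x_2* = 45.4054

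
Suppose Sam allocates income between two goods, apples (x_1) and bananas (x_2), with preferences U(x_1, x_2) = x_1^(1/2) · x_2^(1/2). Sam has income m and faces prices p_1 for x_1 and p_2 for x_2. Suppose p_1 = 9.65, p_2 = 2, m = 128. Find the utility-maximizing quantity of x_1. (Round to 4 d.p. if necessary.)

x_1* = 6.6321

At p_1=9.65, p_2=2, m=128: x_1* = 0.5·128/9.65 = 6.6321.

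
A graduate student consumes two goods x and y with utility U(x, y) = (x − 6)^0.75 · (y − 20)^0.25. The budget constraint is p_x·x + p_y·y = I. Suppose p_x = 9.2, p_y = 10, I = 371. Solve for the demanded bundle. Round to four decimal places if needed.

x* = 15.4402, y* = 22.895

Let x' = x−6, y' = y−20. MRS = 3·y'/x' = p_x/p_y.
Substituting into the budget: x* = 6 + 0.75·(I − 6·p_x − 20·p_y)/p_x, and y* = 20 + 0.25·(…)/p_y.
Discretionary income = 371 − 6·9.2 − 20·10 = 115.8; x* = 6 + 0.75·115.8/9.2 = 15.4402; y* = 20 + 0.25·115.8/10 = 22.895.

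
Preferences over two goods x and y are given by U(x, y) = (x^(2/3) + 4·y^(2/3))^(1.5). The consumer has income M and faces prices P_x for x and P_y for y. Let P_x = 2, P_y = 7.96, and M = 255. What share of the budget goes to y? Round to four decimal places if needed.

From the CES first-order condition, (1/4)·(y/x)^(1/3) = P_x/P_y.
Hence y/x = (4·P_x/P_y)^(1/(1/3)), i.e. raised to the 3 power.
Substitute y = (y/x)·x into the budget: x* = M/(P_x + P_y·(y/x)).
Numerically y/x = 1.015151, so x* = 255/(2 + 7.96·1.015151) = 25.2961 and y* = 1.015151·25.2961 = 25.6794.
Expenditure on y: 7.96·25.6794 = 204.4078; share = 0.8016.

share on y = 0.8016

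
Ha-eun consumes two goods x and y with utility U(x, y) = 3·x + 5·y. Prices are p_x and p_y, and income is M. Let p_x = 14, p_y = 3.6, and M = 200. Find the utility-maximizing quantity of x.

x* = 0

Perfect substitutes: compare marginal utility per dollar. 3/p_x vs 5/p_y → 0.2143 vs 1.3889.
y gives more utility per dollar, so spend all income on y: y* = M/p_y, x* = 0.
Numerically: x* = 0, y* = 55.5556.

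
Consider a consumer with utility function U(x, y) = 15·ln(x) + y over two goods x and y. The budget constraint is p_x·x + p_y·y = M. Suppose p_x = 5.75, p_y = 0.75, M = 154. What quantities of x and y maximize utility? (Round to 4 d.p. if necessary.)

So x*(p_x,p_y) = 15·p_y/p_x, independent of income; and y* = (M − 15·p_y)/p_y.
At the given prices: x* = 15·0.75/5.75 = 1.9565, and y* = 190.3333.

x* = 1.9565, y* = 190.3333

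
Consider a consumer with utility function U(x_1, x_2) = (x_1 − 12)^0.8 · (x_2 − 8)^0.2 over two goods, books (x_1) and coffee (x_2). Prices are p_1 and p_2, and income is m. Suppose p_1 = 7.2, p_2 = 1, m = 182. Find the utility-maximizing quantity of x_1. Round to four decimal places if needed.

Let x_1' = x_1−12, x_2' = x_2−8. MRS = 4·x_2'/x_1' = p_1/p_2.
Substituting into the budget: x_1* = 12 + 0.8·(m − 12·p_1 − 8·p_2)/p_1, and x_2* = 8 + 0.2·(…)/p_2.
Discretionary income = 182 − 12·7.2 − 8·1 = 87.6; x_1* = 12 + 0.8·87.6/7.2 = 21.7333.

x_1* = 21.7333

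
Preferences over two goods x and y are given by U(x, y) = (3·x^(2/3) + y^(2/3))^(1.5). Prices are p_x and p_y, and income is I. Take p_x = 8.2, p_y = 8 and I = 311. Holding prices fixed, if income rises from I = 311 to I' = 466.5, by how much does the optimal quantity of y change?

Δy* = 0.728

MRS = MU_x/MU_y = 3·(y/x)^(1/3). Set equal to p_x/p_y.
Solve for the ratio: y/x = [(1/3)·p_x/p_y]^(3).
Substitute y = (y/x)·x into the budget: x* = I/(p_x + p_y·(y/x)).
Numerically y/x = 0.039885, so x* = 311/(8.2 + 8·0.039885) = 36.5063 and y* = 0.039885·36.5063 = 1.456.
At I' = 466.5: y* = 2.1841. Change: 2.1841 − 1.456 = 0.728.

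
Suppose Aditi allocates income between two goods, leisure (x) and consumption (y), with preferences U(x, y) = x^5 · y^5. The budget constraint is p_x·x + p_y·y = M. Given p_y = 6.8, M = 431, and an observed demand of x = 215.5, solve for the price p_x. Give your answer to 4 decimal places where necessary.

MU_x/MU_y = (5·y)/(5·x); tangency sets this equal to p_x/p_y.
So 5·p_y·y = 5·p_x·x; combined with the budget, a share 0.5 of income goes to x.
Demand: x*(p_x,p_y,M) = 0.5·M/p_x and y* = 0.5·M/p_y.
Set x* = 215.5 in the demand function and solve for p_x: p_x = 1.

p_x = 1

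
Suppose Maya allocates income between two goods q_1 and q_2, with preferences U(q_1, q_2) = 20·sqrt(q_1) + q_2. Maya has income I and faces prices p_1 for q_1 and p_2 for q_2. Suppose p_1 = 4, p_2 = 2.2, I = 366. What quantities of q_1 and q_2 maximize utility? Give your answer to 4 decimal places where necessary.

q_1* = 30.25, q_2* = 111.3636

Set MRS = p_1/p_2: 10·q_1^(−1/2) = p_1/p_2.
Solve: √q_1 = 10·p_2/p_1, so q_1*(p_1,p_2) = (10·p_2/p_1)², and q_2* = (I − p_1·q_1*)/p_2.
Plugging in: q_1* = (10·2.2/4)² = 30.25, q_2* = 111.3636.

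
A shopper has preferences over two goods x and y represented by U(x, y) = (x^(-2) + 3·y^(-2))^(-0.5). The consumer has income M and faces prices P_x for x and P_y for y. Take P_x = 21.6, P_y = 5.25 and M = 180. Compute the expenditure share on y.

From the CES first-order condition, (1/3)·(y/x)^(3) = P_x/P_y.
Hence y/x = (3·P_x/P_y)^(1/(3)), i.e. raised to the 1/3 power.
With the ratio pinned down, the budget gives x* = M/(P_x + P_y·(y/x)) and y* = (y/x)·x*.
Numerically y/x = 2.311028, so x* = 180/(21.6 + 5.25·2.311028) = 5.336 and y* = 2.311028·5.336 = 12.3317.
Expenditure on y: 5.25·12.3317 = 64.7416; share = 0.3597.

share on y = 0.3597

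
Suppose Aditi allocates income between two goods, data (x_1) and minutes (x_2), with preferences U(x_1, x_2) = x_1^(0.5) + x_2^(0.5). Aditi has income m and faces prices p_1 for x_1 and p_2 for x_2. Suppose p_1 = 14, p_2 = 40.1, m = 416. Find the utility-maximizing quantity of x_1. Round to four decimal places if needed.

x_1* = 22.0248

MRS = MU_x_1/MU_x_2 = (x_2/x_1)^(0.5). Set equal to p_1/p_2.
Hence x_2/x_1 = (p_1/p_2)^(1/(0.5)), i.e. raised to the 2 power.
With the ratio pinned down, the budget gives x_1* = m/(p_1 + p_2·(x_2/x_1)) and x_2* = (x_2/x_1)·x_1*.
Numerically x_2/x_1 = 0.12189, so x_1* = 416/(14 + 40.1·0.12189) = 22.0248.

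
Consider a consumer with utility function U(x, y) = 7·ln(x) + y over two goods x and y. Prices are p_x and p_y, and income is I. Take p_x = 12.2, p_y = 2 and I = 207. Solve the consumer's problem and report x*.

x* = 1.1475

Set MRS = p_x/p_y: (7/x)/1 = p_x/p_y.
So x*(p_x,p_y) = 7·p_y/p_x, independent of income; and y* = (I − 7·p_y)/p_y.
At the given prices: x* = 7·2/12.2 = 1.1475.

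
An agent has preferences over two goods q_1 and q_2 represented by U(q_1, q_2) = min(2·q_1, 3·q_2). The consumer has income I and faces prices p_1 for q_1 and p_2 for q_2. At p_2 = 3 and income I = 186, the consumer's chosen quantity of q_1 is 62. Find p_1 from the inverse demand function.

p_1 = 1

Leontief preferences: the optimum is at the kink where q_1/3 = q_2/2, i.e. q_2 = (2/3)·q_1.
Budget: p_1·q_1 + p_2·(2/3)·q_1 = I, so (3·p_1 + 2·p_2)·q_1 = 3·I.
Demand: q_1*(p_1,p_2,I) = 3·I/(3·p_1 + 2·p_2), q_2* = 2·I/(3·p_1 + 2·p_2).
Set q_1* = 62 in the demand function and solve for p_1: p_1 = 1.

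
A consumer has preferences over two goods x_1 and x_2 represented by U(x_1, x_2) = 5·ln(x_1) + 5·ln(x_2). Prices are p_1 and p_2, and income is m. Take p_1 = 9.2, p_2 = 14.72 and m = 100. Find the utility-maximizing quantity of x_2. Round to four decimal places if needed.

x_2* = 3.3967

Tangency: MRS = x_2/x_1 = p_1/p_2.
Rearranging, p_2·x_2 = p_1·x_1. Substituting into the budget gives p_1·x_1·(1 + 1) = m.
Demand: x_1*(p_1,p_2,m) = 0.5·m/p_1 and x_2* = 0.5·m/p_2.
At p_1=9.2, p_2=14.72, m=100: x_2* = 0.5·100/14.72 = 3.3967.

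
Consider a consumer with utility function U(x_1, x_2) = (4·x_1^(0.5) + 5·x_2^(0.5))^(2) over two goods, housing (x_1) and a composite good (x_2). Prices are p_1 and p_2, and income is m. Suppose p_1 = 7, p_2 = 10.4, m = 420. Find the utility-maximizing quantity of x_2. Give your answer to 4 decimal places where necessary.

MRS = MU_x_1/MU_x_2 = (4/5)·(x_2/x_1)^(0.5). Set equal to p_1/p_2.
Solve for the ratio: x_2/x_1 = [(5/4)·p_1/p_2]^(2).
With the ratio pinned down, the budget gives x_1* = m/(p_1 + p_2·(x_2/x_1)) and x_2* = (x_2/x_1)·x_1*.
Numerically x_2/x_1 = 0.707863, so x_1* = 420/(7 + 10.4·0.707863) = 29.2443 and x_2* = 0.707863·29.2443 = 20.701.

x_2* = 20.701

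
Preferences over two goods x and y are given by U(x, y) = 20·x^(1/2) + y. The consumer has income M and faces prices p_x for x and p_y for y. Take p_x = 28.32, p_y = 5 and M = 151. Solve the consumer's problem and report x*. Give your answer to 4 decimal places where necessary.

x* = 3.1171

Set MRS = p_x/p_y: 10·x^(−1/2) = p_x/p_y.
Solve: √x = 10·p_y/p_x, so x*(p_x,p_y) = (10·p_y/p_x)², and y* = (M − p_x·x*)/p_y.
Plugging in: x* = (10·5/28.32)² = 3.1171.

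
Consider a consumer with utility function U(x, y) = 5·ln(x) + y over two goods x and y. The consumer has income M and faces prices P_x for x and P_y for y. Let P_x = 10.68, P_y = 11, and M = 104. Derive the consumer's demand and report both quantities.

x* = 5.1498, y* = 4.4545

At the given prices: x* = 5·11/10.68 = 5.1498, and y* = 4.4545.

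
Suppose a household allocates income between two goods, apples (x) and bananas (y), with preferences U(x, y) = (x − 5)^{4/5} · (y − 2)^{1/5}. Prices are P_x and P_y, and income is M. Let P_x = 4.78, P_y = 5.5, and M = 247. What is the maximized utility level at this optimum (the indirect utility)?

V = 26.158

Let x' = x−5, y' = y−2. MRS = 4·y'/x' = P_x/P_y.
After buying the subsistence bundle (5, 2), a share 0.8 of the remaining income goes to x: x* = 5 + 0.8·(M − 5P_x − 2P_y)/P_x.
Discretionary income = 247 − 5·4.78 − 2·5.5 = 212.1; x* = 5 + 0.8·212.1/4.78 = 40.4979; y* = 2 + 0.2·212.1/5.5 = 9.7127.
Utility at the optimum: U(40.4979, 9.7127) = 26.158.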